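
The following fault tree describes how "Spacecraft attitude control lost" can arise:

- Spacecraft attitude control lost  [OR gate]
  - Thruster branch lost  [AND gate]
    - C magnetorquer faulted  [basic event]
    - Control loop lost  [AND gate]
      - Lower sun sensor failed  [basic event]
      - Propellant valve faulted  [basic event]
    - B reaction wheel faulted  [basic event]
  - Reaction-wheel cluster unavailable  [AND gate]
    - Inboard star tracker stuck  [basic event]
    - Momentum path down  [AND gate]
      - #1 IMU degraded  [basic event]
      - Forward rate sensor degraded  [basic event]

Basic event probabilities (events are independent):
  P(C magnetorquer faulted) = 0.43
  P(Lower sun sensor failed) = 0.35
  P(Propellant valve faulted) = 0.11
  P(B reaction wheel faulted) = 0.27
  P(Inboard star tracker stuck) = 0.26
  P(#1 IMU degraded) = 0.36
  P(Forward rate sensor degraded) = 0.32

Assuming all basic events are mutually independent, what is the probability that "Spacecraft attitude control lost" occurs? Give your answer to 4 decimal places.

P(Control loop lost) [AND] = 0.35 × 0.11 = 0.038500
P(Thruster branch lost) [AND] = 0.43 × 0.038500 × 0.27 = 0.004470
P(Momentum path down) [AND] = 0.36 × 0.32 = 0.115200
P(Reaction-wheel cluster unavailable) [AND] = 0.26 × 0.115200 = 0.029952
P(Spacecraft attitude control lost) [OR] = 1 − (1−0.004470) × (1−0.029952) = 0.034288
Rounded to 4 decimal places: P(Spacecraft attitude control lost) ≈ 0.0343.

0.0343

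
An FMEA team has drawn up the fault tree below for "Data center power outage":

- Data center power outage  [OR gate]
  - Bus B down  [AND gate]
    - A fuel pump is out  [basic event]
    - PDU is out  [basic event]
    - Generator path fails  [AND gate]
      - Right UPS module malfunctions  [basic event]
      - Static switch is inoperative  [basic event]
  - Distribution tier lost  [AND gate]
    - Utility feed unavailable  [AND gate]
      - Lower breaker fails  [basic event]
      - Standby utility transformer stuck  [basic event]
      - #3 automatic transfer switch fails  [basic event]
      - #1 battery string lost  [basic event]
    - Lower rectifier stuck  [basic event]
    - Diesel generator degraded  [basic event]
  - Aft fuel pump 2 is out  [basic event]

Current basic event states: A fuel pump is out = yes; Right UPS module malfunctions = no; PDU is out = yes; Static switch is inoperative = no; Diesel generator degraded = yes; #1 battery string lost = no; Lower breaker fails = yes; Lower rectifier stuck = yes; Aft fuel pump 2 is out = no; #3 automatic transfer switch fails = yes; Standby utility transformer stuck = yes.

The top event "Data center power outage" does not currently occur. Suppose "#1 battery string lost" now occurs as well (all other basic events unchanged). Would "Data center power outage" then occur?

Yes

Counterfactual: set "#1 battery string lost" to occurred.
Generator path fails [AND]: Right UPS module malfunctions=not, Static switch is inoperative=not → not all inputs occur → does not occur.
Bus B down [AND]: A fuel pump is out=occurs, PDU is out=occurs, Generator path fails=not → not all inputs occur → does not occur.
Utility feed unavailable [AND]: Lower breaker fails=occurs, Standby utility transformer stuck=occurs, #3 automatic transfer switch fails=occurs, #1 battery string lost=occurs → all inputs occur → occurs.
Distribution tier lost [AND]: Utility feed unavailable=occurs, Lower rectifier stuck=occurs, Diesel generator degraded=occurs → all inputs occur → occurs.
Data center power outage [OR]: Bus B down=not, Distribution tier lost=occurs, Aft fuel pump 2 is out=not → at least one input occurs → occurs.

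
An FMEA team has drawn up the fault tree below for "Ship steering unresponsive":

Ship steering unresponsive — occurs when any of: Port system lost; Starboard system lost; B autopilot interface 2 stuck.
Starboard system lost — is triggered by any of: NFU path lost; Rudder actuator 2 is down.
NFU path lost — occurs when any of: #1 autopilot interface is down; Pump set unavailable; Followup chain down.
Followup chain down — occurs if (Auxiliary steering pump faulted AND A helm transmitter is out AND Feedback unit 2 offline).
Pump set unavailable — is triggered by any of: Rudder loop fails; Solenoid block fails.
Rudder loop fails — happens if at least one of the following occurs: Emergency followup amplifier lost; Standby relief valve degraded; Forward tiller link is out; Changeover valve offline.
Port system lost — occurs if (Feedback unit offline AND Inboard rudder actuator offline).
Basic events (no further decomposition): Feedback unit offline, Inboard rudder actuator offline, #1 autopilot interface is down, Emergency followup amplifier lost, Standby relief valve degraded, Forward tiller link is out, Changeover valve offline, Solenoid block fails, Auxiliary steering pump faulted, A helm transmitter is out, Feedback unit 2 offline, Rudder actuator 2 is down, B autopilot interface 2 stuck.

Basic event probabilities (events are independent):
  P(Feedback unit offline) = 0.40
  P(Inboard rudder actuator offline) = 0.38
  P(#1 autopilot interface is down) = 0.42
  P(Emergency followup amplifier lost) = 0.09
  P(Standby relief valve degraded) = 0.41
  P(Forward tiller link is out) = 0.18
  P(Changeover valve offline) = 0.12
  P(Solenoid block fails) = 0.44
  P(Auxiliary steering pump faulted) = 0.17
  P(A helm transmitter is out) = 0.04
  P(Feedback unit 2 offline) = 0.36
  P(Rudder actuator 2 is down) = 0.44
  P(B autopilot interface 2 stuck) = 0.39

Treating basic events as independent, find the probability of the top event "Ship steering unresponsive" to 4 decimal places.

0.9636

P(Port system lost) [AND] = 0.40 × 0.38 = 0.152000
P(Rudder loop fails) [OR] = 1 − (1−0.09) × (1−0.41) × (1−0.18) × (1−0.12) = 0.612573
P(Pump set unavailable) [OR] = 1 − (1−0.612573) × (1−0.44) = 0.783041
P(Followup chain down) [AND] = 0.17 × 0.04 × 0.36 = 0.002448
P(NFU path lost) [OR] = 1 − (1−0.42) × (1−0.783041) × (1−0.002448) = 0.874472
P(Starboard system lost) [OR] = 1 − (1−0.874472) × (1−0.44) = 0.929704
P(Ship steering unresponsive) [OR] = 1 − (1−0.152000) × (1−0.929704) × (1−0.39) = 0.963637
Rounded to 4 decimal places: P(Ship steering unresponsive) ≈ 0.9636.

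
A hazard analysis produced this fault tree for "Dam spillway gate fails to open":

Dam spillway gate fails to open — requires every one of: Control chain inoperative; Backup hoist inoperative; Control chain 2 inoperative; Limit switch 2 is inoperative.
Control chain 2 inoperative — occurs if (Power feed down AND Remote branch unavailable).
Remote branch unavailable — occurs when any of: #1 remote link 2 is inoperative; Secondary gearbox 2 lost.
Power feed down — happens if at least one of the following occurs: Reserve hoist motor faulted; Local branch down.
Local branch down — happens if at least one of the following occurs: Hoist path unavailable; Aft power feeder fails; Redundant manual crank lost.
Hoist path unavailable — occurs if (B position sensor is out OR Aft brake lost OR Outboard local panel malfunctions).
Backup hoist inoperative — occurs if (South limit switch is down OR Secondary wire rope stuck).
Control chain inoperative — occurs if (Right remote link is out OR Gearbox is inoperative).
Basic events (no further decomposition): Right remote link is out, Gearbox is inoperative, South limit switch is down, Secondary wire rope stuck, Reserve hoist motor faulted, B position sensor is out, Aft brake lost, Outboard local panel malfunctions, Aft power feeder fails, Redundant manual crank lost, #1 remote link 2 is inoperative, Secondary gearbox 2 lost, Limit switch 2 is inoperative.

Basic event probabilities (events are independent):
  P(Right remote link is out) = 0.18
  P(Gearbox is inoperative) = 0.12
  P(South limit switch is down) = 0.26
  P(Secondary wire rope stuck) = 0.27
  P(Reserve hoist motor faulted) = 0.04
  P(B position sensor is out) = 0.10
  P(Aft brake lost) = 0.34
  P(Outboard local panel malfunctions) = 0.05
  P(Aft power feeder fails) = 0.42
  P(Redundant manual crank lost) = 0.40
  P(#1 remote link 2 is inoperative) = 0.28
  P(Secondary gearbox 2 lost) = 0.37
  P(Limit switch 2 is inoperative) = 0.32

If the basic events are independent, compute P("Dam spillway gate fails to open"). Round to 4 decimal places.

P(Control chain inoperative) [OR] = 1 − (1−0.18) × (1−0.12) = 0.278400
P(Backup hoist inoperative) [OR] = 1 − (1−0.26) × (1−0.27) = 0.459800
P(Hoist path unavailable) [OR] = 1 − (1−0.10) × (1−0.34) × (1−0.05) = 0.435700
P(Local branch down) [OR] = 1 − (1−0.435700) × (1−0.42) × (1−0.40) = 0.803624
P(Power feed down) [OR] = 1 − (1−0.04) × (1−0.803624) = 0.811479
P(Remote branch unavailable) [OR] = 1 − (1−0.28) × (1−0.37) = 0.546400
P(Control chain 2 inoperative) [AND] = 0.811479 × 0.546400 = 0.443392
P(Dam spillway gate fails to open) [AND] = 0.278400 × 0.459800 × 0.443392 × 0.32 = 0.018163
Rounded to 4 decimal places: P(Dam spillway gate fails to open) ≈ 0.0182.

0.0182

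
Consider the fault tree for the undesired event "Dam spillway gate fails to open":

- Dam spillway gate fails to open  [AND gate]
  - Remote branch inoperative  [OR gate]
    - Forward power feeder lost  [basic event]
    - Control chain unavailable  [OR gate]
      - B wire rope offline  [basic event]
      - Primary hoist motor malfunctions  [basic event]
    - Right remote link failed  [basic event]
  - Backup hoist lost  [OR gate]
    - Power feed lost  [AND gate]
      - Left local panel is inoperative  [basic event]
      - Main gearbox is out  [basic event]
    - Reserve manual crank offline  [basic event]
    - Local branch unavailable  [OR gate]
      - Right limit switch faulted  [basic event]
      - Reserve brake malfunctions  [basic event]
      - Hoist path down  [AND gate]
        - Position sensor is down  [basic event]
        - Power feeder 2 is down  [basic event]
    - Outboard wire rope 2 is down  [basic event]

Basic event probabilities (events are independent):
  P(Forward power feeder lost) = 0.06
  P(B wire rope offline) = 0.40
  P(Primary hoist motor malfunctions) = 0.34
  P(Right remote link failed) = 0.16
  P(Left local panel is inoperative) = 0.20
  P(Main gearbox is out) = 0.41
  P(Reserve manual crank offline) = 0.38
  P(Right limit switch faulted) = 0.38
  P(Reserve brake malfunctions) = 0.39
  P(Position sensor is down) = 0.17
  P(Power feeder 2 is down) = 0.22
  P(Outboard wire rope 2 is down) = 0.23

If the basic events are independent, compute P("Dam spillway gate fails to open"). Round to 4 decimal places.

P(Control chain unavailable) [OR] = 1 − (1−0.40) × (1−0.34) = 0.604000
P(Remote branch inoperative) [OR] = 1 − (1−0.06) × (1−0.604000) × (1−0.16) = 0.687318
P(Power feed lost) [AND] = 0.20 × 0.41 = 0.082000
P(Hoist path down) [AND] = 0.17 × 0.22 = 0.037400
P(Local branch unavailable) [OR] = 1 − (1−0.38) × (1−0.39) × (1−0.037400) = 0.635945
P(Backup hoist lost) [OR] = 1 − (1−0.082000) × (1−0.38) × (1−0.635945) × (1−0.23) = 0.840452
P(Dam spillway gate fails to open) [AND] = 0.687318 × 0.840452 = 0.577658
Rounded to 4 decimal places: P(Dam spillway gate fails to open) ≈ 0.5777.

0.5777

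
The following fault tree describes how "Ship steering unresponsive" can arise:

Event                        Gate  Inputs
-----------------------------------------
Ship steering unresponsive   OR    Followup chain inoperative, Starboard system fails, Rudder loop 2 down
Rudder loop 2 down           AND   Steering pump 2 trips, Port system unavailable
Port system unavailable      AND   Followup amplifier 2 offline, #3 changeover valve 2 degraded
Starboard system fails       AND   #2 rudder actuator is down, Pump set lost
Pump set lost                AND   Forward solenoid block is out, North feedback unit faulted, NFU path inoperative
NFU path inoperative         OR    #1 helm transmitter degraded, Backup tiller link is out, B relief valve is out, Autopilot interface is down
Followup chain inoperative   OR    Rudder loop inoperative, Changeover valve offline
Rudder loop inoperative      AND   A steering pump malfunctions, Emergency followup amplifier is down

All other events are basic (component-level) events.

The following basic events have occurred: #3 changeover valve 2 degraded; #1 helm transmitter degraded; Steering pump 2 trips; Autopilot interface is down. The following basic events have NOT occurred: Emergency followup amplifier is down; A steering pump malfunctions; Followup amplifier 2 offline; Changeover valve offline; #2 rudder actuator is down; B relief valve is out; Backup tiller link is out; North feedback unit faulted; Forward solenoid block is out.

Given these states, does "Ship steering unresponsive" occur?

No

Rudder loop inoperative [AND]: A steering pump malfunctions=not, Emergency followup amplifier is down=not → not all inputs occur → does not occur.
Followup chain inoperative [OR]: Rudder loop inoperative=not, Changeover valve offline=not → no input occurs → does not occur.
NFU path inoperative [OR]: #1 helm transmitter degraded=occurs, Backup tiller link is out=not, B relief valve is out=not, Autopilot interface is down=occurs → at least one input occurs → occurs.
Pump set lost [AND]: Forward solenoid block is out=not, North feedback unit faulted=not, NFU path inoperative=occurs → not all inputs occur → does not occur.
Starboard system fails [AND]: #2 rudder actuator is down=not, Pump set lost=not → not all inputs occur → does not occur.
Port system unavailable [AND]: Followup amplifier 2 offline=not, #3 changeover valve 2 degraded=occurs → not all inputs occur → does not occur.
Rudder loop 2 down [AND]: Steering pump 2 trips=occurs, Port system unavailable=not → not all inputs occur → does not occur.
Ship steering unresponsive [OR]: Followup chain inoperative=not, Starboard system fails=not, Rudder loop 2 down=not → no input occurs → does not occur.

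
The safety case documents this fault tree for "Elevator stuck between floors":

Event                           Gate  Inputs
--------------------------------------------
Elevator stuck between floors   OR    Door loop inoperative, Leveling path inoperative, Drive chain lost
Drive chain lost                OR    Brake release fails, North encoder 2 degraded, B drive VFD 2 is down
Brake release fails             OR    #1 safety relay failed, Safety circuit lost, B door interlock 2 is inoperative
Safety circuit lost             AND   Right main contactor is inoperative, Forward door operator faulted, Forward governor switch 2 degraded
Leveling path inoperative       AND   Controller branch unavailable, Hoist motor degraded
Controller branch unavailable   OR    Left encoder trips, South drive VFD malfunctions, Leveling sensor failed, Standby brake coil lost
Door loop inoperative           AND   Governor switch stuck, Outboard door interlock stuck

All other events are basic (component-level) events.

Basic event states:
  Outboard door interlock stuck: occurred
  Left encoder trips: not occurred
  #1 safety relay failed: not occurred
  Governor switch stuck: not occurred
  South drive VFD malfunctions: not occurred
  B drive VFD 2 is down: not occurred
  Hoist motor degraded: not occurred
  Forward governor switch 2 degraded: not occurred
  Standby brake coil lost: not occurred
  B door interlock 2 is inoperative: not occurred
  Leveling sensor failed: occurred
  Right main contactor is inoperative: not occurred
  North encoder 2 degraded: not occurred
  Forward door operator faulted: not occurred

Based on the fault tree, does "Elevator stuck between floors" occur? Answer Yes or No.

Door loop inoperative [AND]: Governor switch stuck=not, Outboard door interlock stuck=occurs → not all inputs occur → does not occur.
Controller branch unavailable [OR]: Left encoder trips=not, South drive VFD malfunctions=not, Leveling sensor failed=occurs, Standby brake coil lost=not → at least one input occurs → occurs.
Leveling path inoperative [AND]: Controller branch unavailable=occurs, Hoist motor degraded=not → not all inputs occur → does not occur.
Safety circuit lost [AND]: Right main contactor is inoperative=not, Forward door operator faulted=not, Forward governor switch 2 degraded=not → not all inputs occur → does not occur.
Brake release fails [OR]: #1 safety relay failed=not, Safety circuit lost=not, B door interlock 2 is inoperative=not → no input occurs → does not occur.
Drive chain lost [OR]: Brake release fails=not, North encoder 2 degraded=not, B drive VFD 2 is down=not → no input occurs → does not occur.
Elevator stuck between floors [OR]: Door loop inoperative=not, Leveling path inoperative=not, Drive chain lost=not → no input occurs → does not occur.

No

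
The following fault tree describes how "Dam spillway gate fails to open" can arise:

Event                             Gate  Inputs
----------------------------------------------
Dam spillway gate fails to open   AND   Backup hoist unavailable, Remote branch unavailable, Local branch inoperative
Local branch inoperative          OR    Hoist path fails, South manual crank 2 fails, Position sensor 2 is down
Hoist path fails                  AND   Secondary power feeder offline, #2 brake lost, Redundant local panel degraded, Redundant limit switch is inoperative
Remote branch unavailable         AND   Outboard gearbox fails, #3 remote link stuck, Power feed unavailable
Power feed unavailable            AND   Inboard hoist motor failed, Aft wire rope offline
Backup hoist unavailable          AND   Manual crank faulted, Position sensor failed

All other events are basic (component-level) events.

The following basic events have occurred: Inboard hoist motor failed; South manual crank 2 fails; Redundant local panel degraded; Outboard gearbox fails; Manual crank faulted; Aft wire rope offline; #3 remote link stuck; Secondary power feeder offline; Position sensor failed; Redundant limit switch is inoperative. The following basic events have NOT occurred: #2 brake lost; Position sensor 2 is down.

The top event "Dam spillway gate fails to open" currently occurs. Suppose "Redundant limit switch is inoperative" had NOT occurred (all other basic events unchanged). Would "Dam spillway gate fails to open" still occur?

Counterfactual: set "Redundant limit switch is inoperative" to not occurred.
Backup hoist unavailable [AND]: Manual crank faulted=occurs, Position sensor failed=occurs → all inputs occur → occurs.
Power feed unavailable [AND]: Inboard hoist motor failed=occurs, Aft wire rope offline=occurs → all inputs occur → occurs.
Remote branch unavailable [AND]: Outboard gearbox fails=occurs, #3 remote link stuck=occurs, Power feed unavailable=occurs → all inputs occur → occurs.
Hoist path fails [AND]: Secondary power feeder offline=occurs, #2 brake lost=not, Redundant local panel degraded=occurs, Redundant limit switch is inoperative=not → not all inputs occur → does not occur.
Local branch inoperative [OR]: Hoist path fails=not, South manual crank 2 fails=occurs, Position sensor 2 is down=not → at least one input occurs → occurs.
Dam spillway gate fails to open [AND]: Backup hoist unavailable=occurs, Remote branch unavailable=occurs, Local branch inoperative=occurs → all inputs occur → occurs.

Yes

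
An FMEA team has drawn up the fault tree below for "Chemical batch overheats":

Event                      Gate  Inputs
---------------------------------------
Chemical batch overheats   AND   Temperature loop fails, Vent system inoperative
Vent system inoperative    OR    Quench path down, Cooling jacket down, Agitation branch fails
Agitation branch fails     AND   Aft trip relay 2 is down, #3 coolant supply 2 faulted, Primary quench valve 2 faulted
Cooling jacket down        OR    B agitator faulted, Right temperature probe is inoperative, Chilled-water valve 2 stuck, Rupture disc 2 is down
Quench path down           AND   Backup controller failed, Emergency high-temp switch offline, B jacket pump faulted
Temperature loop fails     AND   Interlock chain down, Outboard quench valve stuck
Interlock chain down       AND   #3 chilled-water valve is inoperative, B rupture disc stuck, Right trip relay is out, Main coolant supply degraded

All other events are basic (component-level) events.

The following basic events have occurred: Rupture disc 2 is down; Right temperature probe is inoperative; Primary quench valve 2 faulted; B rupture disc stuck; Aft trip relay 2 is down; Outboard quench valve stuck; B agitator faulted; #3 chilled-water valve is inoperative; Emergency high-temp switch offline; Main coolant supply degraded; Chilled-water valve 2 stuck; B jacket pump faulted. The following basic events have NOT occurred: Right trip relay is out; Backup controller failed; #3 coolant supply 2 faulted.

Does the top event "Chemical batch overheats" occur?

No

Interlock chain down [AND]: #3 chilled-water valve is inoperative=occurs, B rupture disc stuck=occurs, Right trip relay is out=not, Main coolant supply degraded=occurs → not all inputs occur → does not occur.
Temperature loop fails [AND]: Interlock chain down=not, Outboard quench valve stuck=occurs → not all inputs occur → does not occur.
Quench path down [AND]: Backup controller failed=not, Emergency high-temp switch offline=occurs, B jacket pump faulted=occurs → not all inputs occur → does not occur.
Cooling jacket down [OR]: B agitator faulted=occurs, Right temperature probe is inoperative=occurs, Chilled-water valve 2 stuck=occurs, Rupture disc 2 is down=occurs → at least one input occurs → occurs.
Agitation branch fails [AND]: Aft trip relay 2 is down=occurs, #3 coolant supply 2 faulted=not, Primary quench valve 2 faulted=occurs → not all inputs occur → does not occur.
Vent system inoperative [OR]: Quench path down=not, Cooling jacket down=occurs, Agitation branch fails=not → at least one input occurs → occurs.
Chemical batch overheats [AND]: Temperature loop fails=not, Vent system inoperative=occurs → not all inputs occur → does not occur.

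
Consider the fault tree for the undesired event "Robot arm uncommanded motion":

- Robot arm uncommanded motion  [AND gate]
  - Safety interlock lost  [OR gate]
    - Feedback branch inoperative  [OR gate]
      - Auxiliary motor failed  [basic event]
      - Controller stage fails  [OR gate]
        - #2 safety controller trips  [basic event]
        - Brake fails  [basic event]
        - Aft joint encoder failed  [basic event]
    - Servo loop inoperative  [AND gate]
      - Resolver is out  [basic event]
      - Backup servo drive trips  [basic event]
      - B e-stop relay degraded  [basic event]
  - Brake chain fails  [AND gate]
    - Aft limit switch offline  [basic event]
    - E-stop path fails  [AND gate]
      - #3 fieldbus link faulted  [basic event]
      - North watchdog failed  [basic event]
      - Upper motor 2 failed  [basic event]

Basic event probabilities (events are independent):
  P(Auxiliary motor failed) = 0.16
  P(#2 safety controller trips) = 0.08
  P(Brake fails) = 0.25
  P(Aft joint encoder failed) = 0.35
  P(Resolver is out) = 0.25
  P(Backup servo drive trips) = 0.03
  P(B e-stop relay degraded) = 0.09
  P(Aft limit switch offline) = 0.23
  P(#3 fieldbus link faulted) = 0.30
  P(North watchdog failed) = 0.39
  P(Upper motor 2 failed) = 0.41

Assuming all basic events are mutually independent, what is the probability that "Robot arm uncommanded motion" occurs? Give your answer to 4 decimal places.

P(Controller stage fails) [OR] = 1 − (1−0.08) × (1−0.25) × (1−0.35) = 0.551500
P(Feedback branch inoperative) [OR] = 1 − (1−0.16) × (1−0.551500) = 0.623260
P(Servo loop inoperative) [AND] = 0.25 × 0.03 × 0.09 = 0.000675
P(Safety interlock lost) [OR] = 1 − (1−0.623260) × (1−0.000675) = 0.623514
P(E-stop path fails) [AND] = 0.30 × 0.39 × 0.41 = 0.047970
P(Brake chain fails) [AND] = 0.23 × 0.047970 = 0.011033
P(Robot arm uncommanded motion) [AND] = 0.623514 × 0.011033 = 0.006879
Rounded to 4 decimal places: P(Robot arm uncommanded motion) ≈ 0.0069.

0.0069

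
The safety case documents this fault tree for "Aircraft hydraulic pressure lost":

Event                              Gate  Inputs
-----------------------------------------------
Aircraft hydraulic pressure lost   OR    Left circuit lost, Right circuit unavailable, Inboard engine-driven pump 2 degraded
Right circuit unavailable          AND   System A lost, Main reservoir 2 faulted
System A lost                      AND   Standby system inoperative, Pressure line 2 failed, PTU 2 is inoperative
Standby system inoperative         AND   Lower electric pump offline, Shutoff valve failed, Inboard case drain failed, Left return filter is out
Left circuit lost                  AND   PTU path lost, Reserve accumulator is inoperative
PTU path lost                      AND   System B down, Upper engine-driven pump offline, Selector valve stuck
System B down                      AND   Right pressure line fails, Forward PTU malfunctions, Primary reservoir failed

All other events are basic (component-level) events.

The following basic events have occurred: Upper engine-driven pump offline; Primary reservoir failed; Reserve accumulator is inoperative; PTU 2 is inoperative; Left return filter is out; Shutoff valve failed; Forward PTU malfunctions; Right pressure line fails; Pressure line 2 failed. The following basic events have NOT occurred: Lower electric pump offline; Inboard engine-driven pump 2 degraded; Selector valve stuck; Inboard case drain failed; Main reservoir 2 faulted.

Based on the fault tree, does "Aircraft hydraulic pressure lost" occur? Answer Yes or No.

No

System B down [AND]: Right pressure line fails=occurs, Forward PTU malfunctions=occurs, Primary reservoir failed=occurs → all inputs occur → occurs.
PTU path lost [AND]: System B down=occurs, Upper engine-driven pump offline=occurs, Selector valve stuck=not → not all inputs occur → does not occur.
Left circuit lost [AND]: PTU path lost=not, Reserve accumulator is inoperative=occurs → not all inputs occur → does not occur.
Standby system inoperative [AND]: Lower electric pump offline=not, Shutoff valve failed=occurs, Inboard case drain failed=not, Left return filter is out=occurs → not all inputs occur → does not occur.
System A lost [AND]: Standby system inoperative=not, Pressure line 2 failed=occurs, PTU 2 is inoperative=occurs → not all inputs occur → does not occur.
Right circuit unavailable [AND]: System A lost=not, Main reservoir 2 faulted=not → not all inputs occur → does not occur.
Aircraft hydraulic pressure lost [OR]: Left circuit lost=not, Right circuit unavailable=not, Inboard engine-driven pump 2 degraded=not → no input occurs → does not occur.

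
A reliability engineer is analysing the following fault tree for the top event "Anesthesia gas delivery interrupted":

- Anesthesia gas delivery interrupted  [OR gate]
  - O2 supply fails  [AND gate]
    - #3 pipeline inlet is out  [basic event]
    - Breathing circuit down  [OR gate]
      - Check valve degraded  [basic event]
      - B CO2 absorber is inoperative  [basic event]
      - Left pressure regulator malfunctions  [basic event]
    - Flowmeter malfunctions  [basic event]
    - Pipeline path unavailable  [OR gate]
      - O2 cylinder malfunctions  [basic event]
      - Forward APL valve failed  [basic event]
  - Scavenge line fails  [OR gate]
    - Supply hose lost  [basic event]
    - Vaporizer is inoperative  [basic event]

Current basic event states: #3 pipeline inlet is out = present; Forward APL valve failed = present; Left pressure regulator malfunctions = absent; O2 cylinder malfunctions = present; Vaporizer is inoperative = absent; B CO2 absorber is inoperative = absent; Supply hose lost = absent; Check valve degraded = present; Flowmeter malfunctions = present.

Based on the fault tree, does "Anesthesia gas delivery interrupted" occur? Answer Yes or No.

Breathing circuit down [OR]: Check valve degraded=occurs, B CO2 absorber is inoperative=not, Left pressure regulator malfunctions=not → at least one input occurs → occurs.
Pipeline path unavailable [OR]: O2 cylinder malfunctions=occurs, Forward APL valve failed=occurs → at least one input occurs → occurs.
O2 supply fails [AND]: #3 pipeline inlet is out=occurs, Breathing circuit down=occurs, Flowmeter malfunctions=occurs, Pipeline path unavailable=occurs → all inputs occur → occurs.
Scavenge line fails [OR]: Supply hose lost=not, Vaporizer is inoperative=not → no input occurs → does not occur.
Anesthesia gas delivery interrupted [OR]: O2 supply fails=occurs, Scavenge line fails=not → at least one input occurs → occurs.

Yes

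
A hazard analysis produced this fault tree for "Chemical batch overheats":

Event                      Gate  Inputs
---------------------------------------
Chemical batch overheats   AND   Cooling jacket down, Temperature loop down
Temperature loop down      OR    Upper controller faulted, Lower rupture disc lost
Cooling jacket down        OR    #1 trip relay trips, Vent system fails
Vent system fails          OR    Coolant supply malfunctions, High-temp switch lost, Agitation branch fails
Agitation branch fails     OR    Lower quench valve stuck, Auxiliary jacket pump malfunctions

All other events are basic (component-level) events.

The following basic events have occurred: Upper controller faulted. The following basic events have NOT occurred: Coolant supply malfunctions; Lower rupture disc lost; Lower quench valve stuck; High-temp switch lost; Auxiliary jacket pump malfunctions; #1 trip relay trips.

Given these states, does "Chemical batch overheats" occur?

Agitation branch fails [OR]: Lower quench valve stuck=not, Auxiliary jacket pump malfunctions=not → no input occurs → does not occur.
Vent system fails [OR]: Coolant supply malfunctions=not, High-temp switch lost=not, Agitation branch fails=not → no input occurs → does not occur.
Cooling jacket down [OR]: #1 trip relay trips=not, Vent system fails=not → no input occurs → does not occur.
Temperature loop down [OR]: Upper controller faulted=occurs, Lower rupture disc lost=not → at least one input occurs → occurs.
Chemical batch overheats [AND]: Cooling jacket down=not, Temperature loop down=occurs → not all inputs occur → does not occur.

No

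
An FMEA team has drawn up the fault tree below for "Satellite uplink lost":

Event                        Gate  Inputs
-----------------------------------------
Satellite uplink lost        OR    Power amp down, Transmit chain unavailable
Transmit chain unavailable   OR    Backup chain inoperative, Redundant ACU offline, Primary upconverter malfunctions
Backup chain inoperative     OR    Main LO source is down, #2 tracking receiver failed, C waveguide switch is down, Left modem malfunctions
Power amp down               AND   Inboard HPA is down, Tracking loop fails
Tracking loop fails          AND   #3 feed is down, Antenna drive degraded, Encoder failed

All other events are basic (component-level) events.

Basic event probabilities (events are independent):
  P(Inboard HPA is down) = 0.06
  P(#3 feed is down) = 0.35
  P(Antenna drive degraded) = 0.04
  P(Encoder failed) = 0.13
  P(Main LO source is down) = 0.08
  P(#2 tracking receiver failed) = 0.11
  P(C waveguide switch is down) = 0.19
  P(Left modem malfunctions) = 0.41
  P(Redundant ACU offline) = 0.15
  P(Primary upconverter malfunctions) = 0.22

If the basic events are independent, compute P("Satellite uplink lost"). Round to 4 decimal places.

P(Tracking loop fails) [AND] = 0.35 × 0.04 × 0.13 = 0.001820
P(Power amp down) [AND] = 0.06 × 0.001820 = 0.000109
P(Backup chain inoperative) [OR] = 1 − (1−0.08) × (1−0.11) × (1−0.19) × (1−0.41) = 0.608695
P(Transmit chain unavailable) [OR] = 1 − (1−0.608695) × (1−0.15) × (1−0.22) = 0.740565
P(Satellite uplink lost) [OR] = 1 − (1−0.000109) × (1−0.740565) = 0.740593
Rounded to 4 decimal places: P(Satellite uplink lost) ≈ 0.7406.

0.7406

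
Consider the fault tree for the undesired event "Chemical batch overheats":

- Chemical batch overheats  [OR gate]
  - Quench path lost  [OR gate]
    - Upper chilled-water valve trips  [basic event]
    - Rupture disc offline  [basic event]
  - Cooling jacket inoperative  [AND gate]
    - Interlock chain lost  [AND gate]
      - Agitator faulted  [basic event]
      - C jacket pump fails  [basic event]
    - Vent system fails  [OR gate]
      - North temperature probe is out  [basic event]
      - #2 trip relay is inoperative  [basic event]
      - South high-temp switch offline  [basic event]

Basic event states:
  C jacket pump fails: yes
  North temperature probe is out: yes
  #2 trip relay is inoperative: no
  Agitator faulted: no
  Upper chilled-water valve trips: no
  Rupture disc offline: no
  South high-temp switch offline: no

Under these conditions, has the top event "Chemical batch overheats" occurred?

No

Quench path lost [OR]: Upper chilled-water valve trips=not, Rupture disc offline=not → no input occurs → does not occur.
Interlock chain lost [AND]: Agitator faulted=not, C jacket pump fails=occurs → not all inputs occur → does not occur.
Vent system fails [OR]: North temperature probe is out=occurs, #2 trip relay is inoperative=not, South high-temp switch offline=not → at least one input occurs → occurs.
Cooling jacket inoperative [AND]: Interlock chain lost=not, Vent system fails=occurs → not all inputs occur → does not occur.
Chemical batch overheats [OR]: Quench path lost=not, Cooling jacket inoperative=not → no input occurs → does not occur.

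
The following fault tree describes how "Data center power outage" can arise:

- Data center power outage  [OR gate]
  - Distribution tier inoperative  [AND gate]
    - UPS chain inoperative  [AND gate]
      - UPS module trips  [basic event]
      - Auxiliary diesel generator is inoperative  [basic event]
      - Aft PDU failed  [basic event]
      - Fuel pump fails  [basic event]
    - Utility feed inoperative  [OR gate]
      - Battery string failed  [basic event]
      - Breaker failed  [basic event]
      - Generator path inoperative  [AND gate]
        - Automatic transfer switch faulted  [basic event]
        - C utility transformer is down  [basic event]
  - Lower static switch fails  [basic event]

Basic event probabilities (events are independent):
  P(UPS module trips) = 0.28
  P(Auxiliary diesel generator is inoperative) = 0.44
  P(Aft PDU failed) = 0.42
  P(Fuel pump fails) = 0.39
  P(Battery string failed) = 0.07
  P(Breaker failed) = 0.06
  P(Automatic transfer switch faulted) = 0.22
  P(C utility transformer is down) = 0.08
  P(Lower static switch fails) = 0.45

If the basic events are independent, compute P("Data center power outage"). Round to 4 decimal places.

0.4516

P(UPS chain inoperative) [AND] = 0.28 × 0.44 × 0.42 × 0.39 = 0.020180
P(Generator path inoperative) [AND] = 0.22 × 0.08 = 0.017600
P(Utility feed inoperative) [OR] = 1 − (1−0.07) × (1−0.06) × (1−0.017600) = 0.141186
P(Distribution tier inoperative) [AND] = 0.020180 × 0.141186 = 0.002849
P(Data center power outage) [OR] = 1 − (1−0.002849) × (1−0.45) = 0.451567
Rounded to 4 decimal places: P(Data center power outage) ≈ 0.4516.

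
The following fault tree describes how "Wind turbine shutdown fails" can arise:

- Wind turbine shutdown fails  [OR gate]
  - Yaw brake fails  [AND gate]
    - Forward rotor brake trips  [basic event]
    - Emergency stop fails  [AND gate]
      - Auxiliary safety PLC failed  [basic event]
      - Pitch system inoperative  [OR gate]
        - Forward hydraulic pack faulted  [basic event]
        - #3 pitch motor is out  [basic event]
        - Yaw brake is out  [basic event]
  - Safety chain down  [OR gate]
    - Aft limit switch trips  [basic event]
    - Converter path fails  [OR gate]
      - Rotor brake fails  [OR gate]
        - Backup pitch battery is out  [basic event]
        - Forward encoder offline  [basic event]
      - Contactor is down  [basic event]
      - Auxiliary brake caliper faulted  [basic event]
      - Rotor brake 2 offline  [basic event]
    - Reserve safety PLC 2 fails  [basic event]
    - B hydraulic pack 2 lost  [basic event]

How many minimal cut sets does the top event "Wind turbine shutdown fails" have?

Pitch system inoperative [OR]: union of children's cut sets → 3 cut set(s).
Emergency stop fails [AND]: one cut set from each child combined → 1 × 3 = 3 cut set(s).
Yaw brake fails [AND]: one cut set from each child combined → 1 × 3 = 3 cut set(s).
Rotor brake fails [OR]: union of children's cut sets → 2 cut set(s).
Converter path fails [OR]: union of children's cut sets → 5 cut set(s).
Safety chain down [OR]: union of children's cut sets → 8 cut set(s).
Wind turbine shutdown fails [OR]: union of children's cut sets → 11 cut set(s).

11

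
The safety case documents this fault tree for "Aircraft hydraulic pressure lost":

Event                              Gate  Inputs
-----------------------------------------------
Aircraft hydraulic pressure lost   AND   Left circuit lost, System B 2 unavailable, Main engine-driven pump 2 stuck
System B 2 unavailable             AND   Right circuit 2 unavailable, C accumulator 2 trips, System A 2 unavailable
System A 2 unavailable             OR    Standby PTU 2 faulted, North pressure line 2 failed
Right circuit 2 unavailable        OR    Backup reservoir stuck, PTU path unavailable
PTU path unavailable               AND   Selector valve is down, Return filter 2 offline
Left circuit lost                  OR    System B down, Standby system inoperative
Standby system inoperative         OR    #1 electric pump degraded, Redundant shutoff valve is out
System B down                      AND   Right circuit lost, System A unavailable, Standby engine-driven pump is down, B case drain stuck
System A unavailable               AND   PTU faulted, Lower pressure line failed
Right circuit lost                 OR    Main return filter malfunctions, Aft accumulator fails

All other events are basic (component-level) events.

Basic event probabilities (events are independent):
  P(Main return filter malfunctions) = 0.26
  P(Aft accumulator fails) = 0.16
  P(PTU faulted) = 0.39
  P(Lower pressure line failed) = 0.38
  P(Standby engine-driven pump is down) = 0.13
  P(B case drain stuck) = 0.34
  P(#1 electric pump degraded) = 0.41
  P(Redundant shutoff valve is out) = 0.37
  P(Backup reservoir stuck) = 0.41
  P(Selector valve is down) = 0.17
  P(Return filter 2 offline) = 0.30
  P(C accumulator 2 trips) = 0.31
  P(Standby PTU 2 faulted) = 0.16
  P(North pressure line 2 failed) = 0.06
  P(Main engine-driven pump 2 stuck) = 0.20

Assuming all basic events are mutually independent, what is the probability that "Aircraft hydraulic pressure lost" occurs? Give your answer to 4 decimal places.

P(Right circuit lost) [OR] = 1 − (1−0.26) × (1−0.16) = 0.378400
P(System A unavailable) [AND] = 0.39 × 0.38 = 0.148200
P(System B down) [AND] = 0.378400 × 0.148200 × 0.13 × 0.34 = 0.002479
P(Standby system inoperative) [OR] = 1 − (1−0.41) × (1−0.37) = 0.628300
P(Left circuit lost) [OR] = 1 − (1−0.002479) × (1−0.628300) = 0.629221
P(PTU path unavailable) [AND] = 0.17 × 0.30 = 0.051000
P(Right circuit 2 unavailable) [OR] = 1 − (1−0.41) × (1−0.051000) = 0.440090
P(System A 2 unavailable) [OR] = 1 − (1−0.16) × (1−0.06) = 0.210400
P(System B 2 unavailable) [AND] = 0.440090 × 0.31 × 0.210400 = 0.028704
P(Aircraft hydraulic pressure lost) [AND] = 0.629221 × 0.028704 × 0.20 = 0.003612
Rounded to 4 decimal places: P(Aircraft hydraulic pressure lost) ≈ 0.0036.

0.0036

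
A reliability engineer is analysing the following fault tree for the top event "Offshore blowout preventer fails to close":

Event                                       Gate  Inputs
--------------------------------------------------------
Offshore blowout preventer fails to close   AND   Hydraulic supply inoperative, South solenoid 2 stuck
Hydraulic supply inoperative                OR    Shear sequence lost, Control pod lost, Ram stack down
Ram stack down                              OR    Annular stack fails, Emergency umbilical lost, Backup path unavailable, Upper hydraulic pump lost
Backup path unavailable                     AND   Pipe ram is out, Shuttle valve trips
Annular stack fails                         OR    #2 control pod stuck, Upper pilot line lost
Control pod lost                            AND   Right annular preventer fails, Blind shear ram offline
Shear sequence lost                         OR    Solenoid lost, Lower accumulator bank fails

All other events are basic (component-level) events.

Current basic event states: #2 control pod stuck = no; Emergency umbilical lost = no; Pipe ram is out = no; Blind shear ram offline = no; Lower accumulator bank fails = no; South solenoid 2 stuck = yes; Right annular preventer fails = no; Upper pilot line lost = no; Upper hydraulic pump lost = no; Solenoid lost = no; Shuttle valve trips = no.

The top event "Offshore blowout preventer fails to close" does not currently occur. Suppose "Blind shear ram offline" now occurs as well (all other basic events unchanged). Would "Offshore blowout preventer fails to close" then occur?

Counterfactual: set "Blind shear ram offline" to occurred.
Shear sequence lost [OR]: Solenoid lost=not, Lower accumulator bank fails=not → no input occurs → does not occur.
Control pod lost [AND]: Right annular preventer fails=not, Blind shear ram offline=occurs → not all inputs occur → does not occur.
Annular stack fails [OR]: #2 control pod stuck=not, Upper pilot line lost=not → no input occurs → does not occur.
Backup path unavailable [AND]: Pipe ram is out=not, Shuttle valve trips=not → not all inputs occur → does not occur.
Ram stack down [OR]: Annular stack fails=not, Emergency umbilical lost=not, Backup path unavailable=not, Upper hydraulic pump lost=not → no input occurs → does not occur.
Hydraulic supply inoperative [OR]: Shear sequence lost=not, Control pod lost=not, Ram stack down=not → no input occurs → does not occur.
Offshore blowout preventer fails to close [AND]: Hydraulic supply inoperative=not, South solenoid 2 stuck=occurs → not all inputs occur → does not occur.

No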